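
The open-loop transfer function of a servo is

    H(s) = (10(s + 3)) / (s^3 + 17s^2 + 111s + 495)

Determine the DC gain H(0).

H(0) = 2/33 ≈ 0.06061

Set s = 0: H(0) = (30) / (495) = 2/33.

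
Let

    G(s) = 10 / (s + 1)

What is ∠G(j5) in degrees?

∠G(j5) ≈ -78.69°

At s = j5: numerator = 10, denominator = 1 + j5.
∠G = ∠num − ∠den = 0° − (78.690°) = -78.69°.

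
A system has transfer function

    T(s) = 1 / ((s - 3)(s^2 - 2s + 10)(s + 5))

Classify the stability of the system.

The poles can be read from the denominator factors: s = 3, 1 + 3j, 1 - 3j, -5.
Since the pole(s) at s = 3, 1 ± 3j lie in the right half-plane, the system is unstable.

unstable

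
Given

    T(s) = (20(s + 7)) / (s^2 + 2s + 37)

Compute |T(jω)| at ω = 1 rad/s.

|T(j1)| ≈ 3.922

Substitute s = j1: numerator = 140 + j20, denominator = 36 + j2.
|T(j1)| = |140 + j20| / |36 + j2| = 141.42 / 36.056 ≈ 3.922.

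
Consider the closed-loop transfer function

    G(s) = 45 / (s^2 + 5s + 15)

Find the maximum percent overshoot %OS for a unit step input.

Comparing s^2 + 5s + 15 to s^2 + 2ζωₙs + ωₙ²: ωₙ = √15 ≈ 3.873 rad/s and ζ = 5/(2·√15) ≈ 0.6455.
%OS = 100·exp(−πζ/√(1−ζ²)) = 100·exp(−π·0.6455/√(1−0.6455²)) ≈ 7.03%.

%OS ≈ 7.03%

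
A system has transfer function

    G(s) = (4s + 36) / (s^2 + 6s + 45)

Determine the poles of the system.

s = -3 ± 6j

The poles are the roots of the denominator s^2 + 6s + 45 = 0.
Using the quadratic formula: s = (-6 ± √(-144))/2 = -3 ± 6j.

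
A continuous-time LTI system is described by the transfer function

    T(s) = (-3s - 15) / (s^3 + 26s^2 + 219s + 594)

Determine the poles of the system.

The poles are the roots of the denominator s^3 + 26s^2 + 219s + 594 = 0.
Trying s = -6: the polynomial evaluates to 0, so (s + 6) is a factor.
Dividing out leaves s^2 + 20s + 99 = 0.
Factoring the quadratic: (s + 11)(s + 9) = 0.

s = -6, -11, -9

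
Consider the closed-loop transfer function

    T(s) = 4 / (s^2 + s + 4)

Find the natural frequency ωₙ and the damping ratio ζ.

ωₙ = 2 rad/s, ζ = 0.25

Compare the denominator to the standard form s^2 + 2ζωₙs + ωₙ².
ωₙ² = 4, so ωₙ = 2 rad/s.
2ζωₙ = 1, so ζ = 1/(2·2) = 0.25.
With ζ = 0.25 the response is underdamped.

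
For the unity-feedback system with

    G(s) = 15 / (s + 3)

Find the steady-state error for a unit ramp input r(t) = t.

G(s) has no poles at the origin.
This is a Type 0 system; Kv = lim_{s→0} s·G(s) = 0, so the steady-state error for a ramp input is infinite.

e_ss = ∞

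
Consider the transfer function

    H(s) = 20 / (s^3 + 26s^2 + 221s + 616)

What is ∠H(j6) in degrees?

At s = j6: numerator = 20, denominator = -320 + j1110.
∠H = ∠num − ∠den = 0° − (106.08°) = -106.1°.

∠H(j6) ≈ -106.1°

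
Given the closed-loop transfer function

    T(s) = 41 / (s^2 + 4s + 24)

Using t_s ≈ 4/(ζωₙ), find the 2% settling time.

t_s ≈ 2 s

Comparing s^2 + 4s + 24 to s^2 + 2ζωₙs + ωₙ²: ωₙ = √24 ≈ 4.899 rad/s and ζ = 4/(2·√24) ≈ 0.4082.
ζωₙ = 4/2 = 2, so t_s ≈ 4/(ζωₙ) = 4/2 = 2 s.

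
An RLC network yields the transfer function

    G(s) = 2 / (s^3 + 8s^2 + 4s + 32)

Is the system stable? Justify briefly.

marginally stable

The denominator s^3 + 8s^2 + 4s + 32 factors as (s^2 + 4)(s + 8), giving poles at s = ±2j, -8.
Since the simple pole(s) at s = 2j, -2j lie on the jω-axis with none in the right half-plane, the system is marginally stable.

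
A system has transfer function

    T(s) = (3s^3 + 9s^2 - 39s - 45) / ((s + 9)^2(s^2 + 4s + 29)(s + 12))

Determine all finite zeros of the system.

Set the numerator to zero: 3s^3 + 9s^2 - 39s - 45 = 0, i.e. 3·(s^3 + 3s^2 - 13s - 15) = 0.
Factoring: (s + 1)(s + 5)(s - 3) = 0.

s = -1, -5, 3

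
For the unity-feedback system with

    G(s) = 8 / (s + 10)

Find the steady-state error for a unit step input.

e_ss = 0.5556

G(s) has no poles at the origin.
This is a Type 0 system. Kp = lim_{s→0} G(s) = 8/10 = 4/5.
e_ss = 1/(1 + Kp) = 1/(1 + 4/5) = 5/9 ≈ 0.5556.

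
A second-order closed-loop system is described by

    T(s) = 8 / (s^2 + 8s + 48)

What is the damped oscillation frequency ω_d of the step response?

ω_d ≈ 5.657 rad/s

Comparing s^2 + 8s + 48 to s^2 + 2ζωₙs + ωₙ²: ωₙ = √48 ≈ 6.928 rad/s and ζ = 8/(2·√48) ≈ 0.5774.
ζωₙ = 8/2 = 4, so ω_d = ωₙ√(1−ζ²) = √(ωₙ² − (ζωₙ)²) = √(48 − 4²) = √32 ≈ 5.657 rad/s.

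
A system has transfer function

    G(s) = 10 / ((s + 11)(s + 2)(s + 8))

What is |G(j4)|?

|G(j4)| ≈ 0.02136

Substitute s = j4: numerator = 10, denominator = -160 + j440.
|G(j4)| = |10| / |-160 + j440| = 10 / 468.19 ≈ 0.02136.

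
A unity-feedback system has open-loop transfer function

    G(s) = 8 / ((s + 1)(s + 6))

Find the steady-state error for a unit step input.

e_ss = 0.4286

G(s) has no poles at the origin.
This is a Type 0 system. Kp = lim_{s→0} G(s) = 8/6 = 4/3.
e_ss = 1/(1 + Kp) = 1/(1 + 4/3) = 3/7 ≈ 0.4286.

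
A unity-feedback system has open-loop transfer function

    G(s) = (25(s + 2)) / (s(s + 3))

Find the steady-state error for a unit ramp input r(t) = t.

e_ss = 0.06000

G(s) has one pole at the origin.
This is a Type 1 system. Kv = lim_{s→0} s·G(s) = 50/3.
e_ss = 1/Kv = 1/(50/3) = 3/50 ≈ 0.06000.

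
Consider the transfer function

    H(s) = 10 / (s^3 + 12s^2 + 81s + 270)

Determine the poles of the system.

s = -3 ± 6j, -6

The poles are the roots of the denominator s^3 + 12s^2 + 81s + 270 = 0.
Trying s = -6: the polynomial evaluates to 0, so (s + 6) is a factor.
Dividing out leaves s^2 + 6s + 45 = 0.
The quadratic formula then gives s = -3 ± 6j.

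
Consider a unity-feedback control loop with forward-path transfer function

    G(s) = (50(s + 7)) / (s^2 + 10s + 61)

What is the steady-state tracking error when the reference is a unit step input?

G(s) has no poles at the origin.
This is a Type 0 system. Kp = lim_{s→0} G(s) = 350/61.
e_ss = 1/(1 + Kp) = 1/(1 + 350/61) = 61/411 ≈ 0.1484.

e_ss = 0.1484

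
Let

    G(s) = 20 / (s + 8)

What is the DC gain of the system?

Set s = 0: G(0) = (20) / (8) = 5/2.

G(0) = 5/2 ≈ 2.500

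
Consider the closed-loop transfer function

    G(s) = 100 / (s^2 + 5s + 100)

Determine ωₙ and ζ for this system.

Compare the denominator to the standard form s^2 + 2ζωₙs + ωₙ².
ωₙ² = 100, so ωₙ = 10 rad/s.
2ζωₙ = 5, so ζ = 5/(2·10) = 0.25.
With ζ = 0.25 the response is underdamped.

ωₙ = 10 rad/s, ζ = 0.25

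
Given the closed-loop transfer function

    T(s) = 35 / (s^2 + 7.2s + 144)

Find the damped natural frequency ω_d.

ω_d ≈ 11.45 rad/s

Comparing s^2 + 7.2s + 144 to s^2 + 2ζωₙs + ωₙ²: ωₙ = 12 rad/s and ζ = 7.2/(2·12) = 0.3.
ζωₙ = 7.2/2 = 3.6, so ω_d = ωₙ√(1−ζ²) = √(ωₙ² − (ζωₙ)²) = √(144 − 3.6²) = √131.04 ≈ 11.45 rad/s.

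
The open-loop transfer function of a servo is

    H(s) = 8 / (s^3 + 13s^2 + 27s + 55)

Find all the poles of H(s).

s = -1 ± 2j, -11

The poles are the roots of the denominator s^3 + 13s^2 + 27s + 55 = 0.
Trying s = -11: the polynomial evaluates to 0, so (s + 11) is a factor.
Dividing out leaves s^2 + 2s + 5 = 0.
The quadratic formula then gives s = -1 ± 2j.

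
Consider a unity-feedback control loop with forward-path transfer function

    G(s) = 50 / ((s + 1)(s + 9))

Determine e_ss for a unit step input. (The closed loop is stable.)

e_ss = 0.1525

G(s) has no poles at the origin.
This is a Type 0 system. Kp = lim_{s→0} G(s) = 50/9.
e_ss = 1/(1 + Kp) = 1/(1 + 50/9) = 9/59 ≈ 0.1525.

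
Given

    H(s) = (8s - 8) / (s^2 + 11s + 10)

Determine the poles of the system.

The poles are the roots of the denominator s^2 + 11s + 10 = 0.
Factoring: (s + 1)(s + 10) = 0, so s = -1 and s = -10.

s = -1, -10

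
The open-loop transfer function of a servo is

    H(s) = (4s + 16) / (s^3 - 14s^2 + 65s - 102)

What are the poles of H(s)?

s = 4 + j, 4 - j, 6

The poles are the roots of the denominator s^3 - 14s^2 + 65s - 102 = 0.
Trying s = 6: the polynomial evaluates to 0, so (s - 6) is a factor.
Dividing out leaves s^2 - 8s + 17 = 0.
The quadratic formula then gives s = 4 ± 1j.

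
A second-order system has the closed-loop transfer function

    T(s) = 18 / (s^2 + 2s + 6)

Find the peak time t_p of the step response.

Comparing s^2 + 2s + 6 to s^2 + 2ζωₙs + ωₙ²: ωₙ = √6 ≈ 2.449 rad/s and ζ = 2/(2·√6) ≈ 0.4082.
ζωₙ = 2/2 = 1, so ω_d = ωₙ√(1−ζ²) = √(ωₙ² − (ζωₙ)²) = √(6 − 1²) = √5 ≈ 2.236 rad/s.
t_p = π/ω_d = π/2.236 ≈ 1.405 s.

t_p ≈ 1.405 s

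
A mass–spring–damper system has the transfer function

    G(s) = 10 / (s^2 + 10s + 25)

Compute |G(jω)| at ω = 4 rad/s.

|G(j4)| ≈ 0.2439

Substitute s = j4: numerator = 10, denominator = 9 + j40.
|G(j4)| = |10| / |9 + j40| = 10 / 41 ≈ 0.2439.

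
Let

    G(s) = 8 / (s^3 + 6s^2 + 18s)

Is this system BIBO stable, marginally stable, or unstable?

The denominator s^3 + 6s^2 + 18s factors as s(s^2 + 6s + 18), giving poles at s = 0, -3 + 3j, -3 - 3j.
Since the simple pole(s) at s = 0 lie on the jω-axis with none in the right half-plane, the system is marginally stable.

marginally stable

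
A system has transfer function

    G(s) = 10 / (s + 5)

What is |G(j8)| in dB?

Substitute s = j8: numerator = 10, denominator = 5 + j8.
|G(j8)| = |10| / |5 + j8| = 10 / 9.4340 ≈ 1.060.
In decibels: 20·log₁₀(1.060) ≈ 0.506 dB.

|G(j8)|_dB ≈ 0.506 dB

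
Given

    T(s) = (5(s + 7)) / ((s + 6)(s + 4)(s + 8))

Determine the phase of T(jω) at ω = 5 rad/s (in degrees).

∠T(j5) ≈ -87.61°

At s = j5: numerator = 35 + j25, denominator = -258 + j395.
∠T = ∠num − ∠den = 35.538° − (123.15°) = -87.61°.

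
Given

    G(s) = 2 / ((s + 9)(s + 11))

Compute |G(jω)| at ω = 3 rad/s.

|G(j3)| ≈ 0.01849

Substitute s = j3: numerator = 2, denominator = 90 + j60.
|G(j3)| = |2| / |90 + j60| = 2 / 108.17 ≈ 0.01849.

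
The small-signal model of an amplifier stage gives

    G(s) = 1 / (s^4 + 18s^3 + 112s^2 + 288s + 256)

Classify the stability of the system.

stable

The denominator s^4 + 18s^3 + 112s^2 + 288s + 256 factors as (s + 4)^2(s + 2)(s + 8), giving poles at s = -4, -4, -2, -8.
Since all poles lie strictly in the left half-plane, the system is stable.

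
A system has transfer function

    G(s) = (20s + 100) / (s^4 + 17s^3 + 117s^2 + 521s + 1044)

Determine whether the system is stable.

The denominator s^4 + 17s^3 + 117s^2 + 521s + 1044 factors as (s^2 + 4s + 29)(s + 4)(s + 9), giving poles at s = -2 + 5j, -2 - 5j, -4, -9.
Since all poles lie strictly in the left half-plane, the system is stable.

stable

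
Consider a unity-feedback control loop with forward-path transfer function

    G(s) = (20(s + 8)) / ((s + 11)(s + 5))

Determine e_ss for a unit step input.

G(s) has no poles at the origin.
This is a Type 0 system. Kp = lim_{s→0} G(s) = 160/55 = 32/11.
e_ss = 1/(1 + Kp) = 1/(1 + 32/11) = 11/43 ≈ 0.2558.

e_ss = 0.2558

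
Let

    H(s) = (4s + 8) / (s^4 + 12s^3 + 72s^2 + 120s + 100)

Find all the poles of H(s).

s = -5 ± 5j, -1 ± j

The poles are the roots of the denominator s^4 + 12s^3 + 72s^2 + 120s + 100 = 0.
No real roots exist; factor into two real quadratics: (s^2 + 10s + 50)(s^2 + 2s + 2) = 0.
Each quadratic gives a conjugate pair via the quadratic formula.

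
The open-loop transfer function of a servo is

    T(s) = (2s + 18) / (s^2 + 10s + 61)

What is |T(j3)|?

|T(j3)| ≈ 0.3161

Substitute s = j3: numerator = 18 + j6, denominator = 52 + j30.
|T(j3)| = |18 + j6| / |52 + j30| = 18.974 / 60.033 ≈ 0.3161.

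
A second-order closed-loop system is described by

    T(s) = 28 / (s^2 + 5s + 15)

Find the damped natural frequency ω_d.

ω_d ≈ 2.958 rad/s

Comparing s^2 + 5s + 15 to s^2 + 2ζωₙs + ωₙ²: ωₙ = √15 ≈ 3.873 rad/s and ζ = 5/(2·√15) ≈ 0.6455.
ζωₙ = 5/2 = 2.5, so ω_d = ωₙ√(1−ζ²) = √(ωₙ² − (ζωₙ)²) = √(15 − 2.5²) = √8.75 ≈ 2.958 rad/s.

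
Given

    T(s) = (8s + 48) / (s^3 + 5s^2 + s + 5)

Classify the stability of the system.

marginally stable

The denominator s^3 + 5s^2 + s + 5 factors as (s^2 + 1)(s + 5), giving poles at s = j, -j, -5.
Since the simple pole(s) at s = j, -j lie on the jω-axis with none in the right half-plane, the system is marginally stable.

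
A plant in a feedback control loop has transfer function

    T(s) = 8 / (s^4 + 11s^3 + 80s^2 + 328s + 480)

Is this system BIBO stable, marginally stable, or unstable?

stable

The denominator s^4 + 11s^3 + 80s^2 + 328s + 480 factors as (s + 3)(s + 4)(s^2 + 4s + 40), giving poles at s = -3, -4, -2 ± 6j.
Since all poles lie strictly in the left half-plane, the system is stable.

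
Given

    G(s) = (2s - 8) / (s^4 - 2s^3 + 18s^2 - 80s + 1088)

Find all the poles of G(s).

The poles are the roots of the denominator s^4 - 2s^3 + 18s^2 - 80s + 1088 = 0.
No real roots exist; factor into two real quadratics: (s^2 - 8s + 32)(s^2 + 6s + 34) = 0.
Each quadratic gives a conjugate pair via the quadratic formula.

s = 4 ± 4j, -3 ± 5j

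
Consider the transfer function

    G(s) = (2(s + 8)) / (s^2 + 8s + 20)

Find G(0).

At s = 0 each factor (s + a) contributes a and each (s^2 + bs + c) contributes c.
G(0) = 2·(8) / ((20)) = 16/20 = 4/5.

G(0) = 4/5 ≈ 0.8000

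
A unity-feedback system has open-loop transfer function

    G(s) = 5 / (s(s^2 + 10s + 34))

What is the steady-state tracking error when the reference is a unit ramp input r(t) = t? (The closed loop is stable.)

G(s) has one pole at the origin.
This is a Type 1 system. Kv = lim_{s→0} s·G(s) = 5/34.
e_ss = 1/Kv = 1/(5/34) = 34/5 ≈ 6.800.

e_ss = 6.800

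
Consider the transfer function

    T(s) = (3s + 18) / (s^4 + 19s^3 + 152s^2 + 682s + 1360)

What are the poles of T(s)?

The poles are the roots of the denominator s^4 + 19s^3 + 152s^2 + 682s + 1360 = 0.
Trying s = -5: the polynomial evaluates to 0, so (s + 5) is a factor.
Dividing out leaves s^3 + 14s^2 + 82s + 272 = 0.
This factors further as (s^2 + 6s + 34)(s + 8) = 0.

s = -3 + 5j, -3 - 5j, -5, -8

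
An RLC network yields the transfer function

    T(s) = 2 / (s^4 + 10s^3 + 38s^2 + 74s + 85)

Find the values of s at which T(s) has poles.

The poles are the roots of the denominator s^4 + 10s^3 + 38s^2 + 74s + 85 = 0.
No real roots exist; factor into two real quadratics: (s^2 + 8s + 17)(s^2 + 2s + 5) = 0.
Each quadratic gives a conjugate pair via the quadratic formula.

s = -4 ± j, -1 ± 2j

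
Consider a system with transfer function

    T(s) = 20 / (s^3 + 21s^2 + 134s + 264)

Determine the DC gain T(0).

T(0) = 5/66 ≈ 0.07576

Set s = 0: T(0) = (20) / (264) = 5/66.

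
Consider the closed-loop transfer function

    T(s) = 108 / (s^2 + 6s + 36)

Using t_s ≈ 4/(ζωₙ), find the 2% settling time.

Comparing s^2 + 6s + 36 to s^2 + 2ζωₙs + ωₙ²: ωₙ = 6 rad/s and ζ = 6/(2·6) = 0.5.
ζωₙ = 6/2 = 3, so t_s ≈ 4/(ζωₙ) = 4/3 ≈ 1.333 s.

t_s ≈ 1.333 s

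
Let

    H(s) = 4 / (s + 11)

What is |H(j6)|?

Substitute s = j6: numerator = 4, denominator = 11 + j6.
|H(j6)| = |4| / |11 + j6| = 4 / 12.530 ≈ 0.3192.

|H(j6)| ≈ 0.3192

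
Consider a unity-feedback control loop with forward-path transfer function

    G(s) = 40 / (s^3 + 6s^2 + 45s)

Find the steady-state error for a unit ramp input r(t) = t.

e_ss = 1.125

G(s) has one pole at the origin.
This is a Type 1 system. Kv = lim_{s→0} s·G(s) = 40/45 = 8/9.
e_ss = 1/Kv = 1/(8/9) = 9/8 ≈ 1.125.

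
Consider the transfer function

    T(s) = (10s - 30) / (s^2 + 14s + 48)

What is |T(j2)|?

|T(j2)| ≈ 0.6913

Substitute s = j2: numerator = -30 + j20, denominator = 44 + j28.
|T(j2)| = |-30 + j20| / |44 + j28| = 36.056 / 52.154 ≈ 0.6913.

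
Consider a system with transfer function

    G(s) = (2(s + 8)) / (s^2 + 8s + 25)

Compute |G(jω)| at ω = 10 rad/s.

|G(j10)| ≈ 0.2336

Substitute s = j10: numerator = 16 + j20, denominator = -75 + j80.
|G(j10)| = |16 + j20| / |-75 + j80| = 25.612 / 109.66 ≈ 0.2336.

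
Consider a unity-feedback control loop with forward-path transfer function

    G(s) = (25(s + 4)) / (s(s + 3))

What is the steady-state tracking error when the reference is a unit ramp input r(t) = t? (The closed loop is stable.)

G(s) has one pole at the origin.
This is a Type 1 system. Kv = lim_{s→0} s·G(s) = 100/3.
e_ss = 1/Kv = 1/(100/3) = 3/100 ≈ 0.03000.

e_ss = 0.03000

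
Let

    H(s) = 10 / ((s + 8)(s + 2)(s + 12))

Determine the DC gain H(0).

At s = 0 each factor (s + a) contributes a and each (s^2 + bs + c) contributes c.
H(0) = 10·1 / ((8) · (2) · (12)) = 10/192 = 5/96.

H(0) = 5/96 ≈ 0.05208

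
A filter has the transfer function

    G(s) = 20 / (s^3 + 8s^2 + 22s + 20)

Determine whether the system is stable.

The denominator s^3 + 8s^2 + 22s + 20 factors as (s + 2)(s^2 + 6s + 10), giving poles at s = -2, -3 + j, -3 - j.
Since all poles lie strictly in the left half-plane, the system is stable.

stable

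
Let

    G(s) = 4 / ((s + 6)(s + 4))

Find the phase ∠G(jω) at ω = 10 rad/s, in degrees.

∠G(j10) ≈ -127.2°

At s = j10: numerator = 4, denominator = -76 + j100.
∠G = ∠num − ∠den = 0° − (127.23°) = -127.2°.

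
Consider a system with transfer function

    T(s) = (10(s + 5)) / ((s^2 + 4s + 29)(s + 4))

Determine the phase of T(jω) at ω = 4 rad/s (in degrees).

∠T(j4) ≈ -57.25°

At s = j4: numerator = 50 + j40, denominator = -12 + j116.
∠T = ∠num − ∠den = 38.660° − (95.906°) = -57.25°.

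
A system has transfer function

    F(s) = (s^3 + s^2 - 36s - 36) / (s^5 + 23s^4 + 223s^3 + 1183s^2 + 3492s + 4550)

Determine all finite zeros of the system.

Set the numerator to zero: s^3 + s^2 - 36s - 36 = 0.
Factoring: (s + 6)(s + 1)(s - 6) = 0.

s = -6, -1, 6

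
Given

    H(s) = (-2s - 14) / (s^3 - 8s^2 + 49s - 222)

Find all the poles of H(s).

The poles are the roots of the denominator s^3 - 8s^2 + 49s - 222 = 0.
Trying s = 6: the polynomial evaluates to 0, so (s - 6) is a factor.
Dividing out leaves s^2 - 2s + 37 = 0.
The quadratic formula then gives s = 1 ± 6j.

s = 1 ± 6j, 6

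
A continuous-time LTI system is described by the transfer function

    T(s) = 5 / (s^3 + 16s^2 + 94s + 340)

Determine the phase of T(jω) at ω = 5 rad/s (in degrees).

At s = j5: numerator = 5, denominator = -60 + j345.
∠T = ∠num − ∠den = 0° − (99.866°) = -99.87°.

∠T(j5) ≈ -99.87°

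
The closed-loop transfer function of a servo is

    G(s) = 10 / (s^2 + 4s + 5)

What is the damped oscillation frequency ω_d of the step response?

Comparing s^2 + 4s + 5 to s^2 + 2ζωₙs + ωₙ²: ωₙ = √5 ≈ 2.236 rad/s and ζ = 4/(2·√5) ≈ 0.8944.
ζωₙ = 4/2 = 2, so ω_d = ωₙ√(1−ζ²) = √(ωₙ² − (ζωₙ)²) = √(5 − 2²) = √1 = 1 rad/s.

ω_d = 1 rad/s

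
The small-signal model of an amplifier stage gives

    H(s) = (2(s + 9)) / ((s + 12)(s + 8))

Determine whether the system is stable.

stable

The poles can be read from the denominator factors: s = -12, -8.
Since all poles lie strictly in the left half-plane, the system is stable.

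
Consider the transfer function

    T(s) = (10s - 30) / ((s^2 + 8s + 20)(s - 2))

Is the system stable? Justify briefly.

unstable

The poles can be read from the denominator factors: s = -4 ± 2j, 2.
Since the pole(s) at s = 2 lie in the right half-plane, the system is unstable.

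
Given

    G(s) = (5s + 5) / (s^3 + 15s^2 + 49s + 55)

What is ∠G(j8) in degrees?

At s = j8: numerator = 5 + j40, denominator = -905 - j120.
∠G = ∠num − ∠den = 82.875° − (-172.45°) = 255.3°, which wraps to -104.7°.

∠G(j8) ≈ -104.7°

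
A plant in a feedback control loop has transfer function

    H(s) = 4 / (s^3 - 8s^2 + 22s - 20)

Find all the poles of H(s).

The poles are the roots of the denominator s^3 - 8s^2 + 22s - 20 = 0.
Trying s = 2: the polynomial evaluates to 0, so (s - 2) is a factor.
Dividing out leaves s^2 - 6s + 10 = 0.
The quadratic formula then gives s = 3 ± 1j.

s = 3 ± j, 2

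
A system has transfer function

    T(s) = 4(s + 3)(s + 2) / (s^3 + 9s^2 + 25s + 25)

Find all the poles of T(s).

s = -2 + j, -2 - j, -5

The poles are the roots of the denominator s^3 + 9s^2 + 25s + 25 = 0.
Trying s = -5: the polynomial evaluates to 0, so (s + 5) is a factor.
Dividing out leaves s^2 + 4s + 5 = 0.
The quadratic formula then gives s = -2 ± 1j.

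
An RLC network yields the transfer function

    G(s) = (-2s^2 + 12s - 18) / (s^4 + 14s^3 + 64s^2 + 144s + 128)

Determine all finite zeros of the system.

Set the numerator to zero: -2s^2 + 12s - 18 = 0, i.e. -2·(s^2 - 6s + 9) = 0.
Factoring: (s - 3)^2 = 0.

s = 3, 3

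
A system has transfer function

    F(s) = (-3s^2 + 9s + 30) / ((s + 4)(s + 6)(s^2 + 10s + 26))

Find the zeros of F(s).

Set the numerator to zero: -3s^2 + 9s + 30 = 0, i.e. -3·(s^2 - 3s - 10) = 0.
Factoring: (s + 2)(s - 5) = 0.

s = -2, 5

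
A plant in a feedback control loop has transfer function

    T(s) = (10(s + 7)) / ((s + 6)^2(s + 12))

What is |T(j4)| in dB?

|T(j4)|_dB ≈ -18.2 dB

Substitute s = j4: numerator = 70 + j40, denominator = 48 + j656.
|T(j4)| = |70 + j40| / |48 + j656| = 80.623 / 657.75 ≈ 0.1226.
In decibels: 20·log₁₀(0.1226) ≈ -18.2 dB.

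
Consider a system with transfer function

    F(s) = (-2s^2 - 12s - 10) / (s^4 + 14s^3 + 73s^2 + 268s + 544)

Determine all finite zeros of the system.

s = -1, -5

Set the numerator to zero: -2s^2 - 12s - 10 = 0, i.e. -2·(s^2 + 6s + 5) = 0.
Factoring: (s + 1)(s + 5) = 0.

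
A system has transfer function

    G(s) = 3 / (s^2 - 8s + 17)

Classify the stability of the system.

unstable

The denominator s^2 - 8s + 17 factors as (s^2 - 8s + 17), giving poles at s = 4 + j, 4 - j.
Since the pole(s) at s = 4 + j, 4 - j lie in the right half-plane, the system is unstable.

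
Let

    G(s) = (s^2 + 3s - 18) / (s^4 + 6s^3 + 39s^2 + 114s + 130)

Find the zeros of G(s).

s = 3, -6

Set the numerator to zero: s^2 + 3s - 18 = 0.
Factoring: (s - 3)(s + 6) = 0.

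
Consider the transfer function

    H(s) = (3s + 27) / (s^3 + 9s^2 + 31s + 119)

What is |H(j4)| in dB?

|H(j4)|_dB ≈ -6.85 dB

Substitute s = j4: numerator = 27 + j12, denominator = -25 + j60.
|H(j4)| = |27 + j12| / |-25 + j60| = 29.547 / 65 ≈ 0.4546.
In decibels: 20·log₁₀(0.4546) ≈ -6.85 dB.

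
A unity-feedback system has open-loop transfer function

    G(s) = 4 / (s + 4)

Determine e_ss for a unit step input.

e_ss = 0.5000

G(s) has no poles at the origin.
This is a Type 0 system. Kp = lim_{s→0} G(s) = 4/4 = 1.
e_ss = 1/(1 + Kp) = 1/(1 + 1) = 1/2 ≈ 0.5000.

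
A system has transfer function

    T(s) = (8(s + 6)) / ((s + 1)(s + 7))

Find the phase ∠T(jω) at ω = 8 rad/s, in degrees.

∠T(j8) ≈ -78.56°

At s = j8: numerator = 48 + j64, denominator = -57 + j64.
∠T = ∠num − ∠den = 53.130° − (131.69°) = -78.56°.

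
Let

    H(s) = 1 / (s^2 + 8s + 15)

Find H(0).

Set s = 0: H(0) = (1) / (15) = 1/15.

H(0) = 1/15 ≈ 0.06667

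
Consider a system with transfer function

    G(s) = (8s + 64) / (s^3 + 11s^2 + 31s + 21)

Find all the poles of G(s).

The poles are the roots of the denominator s^3 + 11s^2 + 31s + 21 = 0.
Trying s = -7: the polynomial evaluates to 0, so (s + 7) is a factor.
Dividing out leaves s^2 + 4s + 3 = 0.
Factoring the quadratic: (s + 1)(s + 3) = 0.

s = -7, -1, -3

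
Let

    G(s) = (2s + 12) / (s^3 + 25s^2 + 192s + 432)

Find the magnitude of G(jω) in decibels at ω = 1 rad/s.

Substitute s = j1: numerator = 12 + j2, denominator = 407 + j191.
|G(j1)| = |12 + j2| / |407 + j191| = 12.166 / 449.59 ≈ 0.02706.
In decibels: 20·log₁₀(0.02706) ≈ -31.4 dB.

|G(j1)|_dB ≈ -31.4 dB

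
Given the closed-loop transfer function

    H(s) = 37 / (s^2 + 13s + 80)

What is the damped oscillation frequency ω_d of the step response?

ω_d ≈ 6.144 rad/s

Comparing s^2 + 13s + 80 to s^2 + 2ζωₙs + ωₙ²: ωₙ = √80 ≈ 8.944 rad/s and ζ = 13/(2·√80) ≈ 0.7267.
ζωₙ = 13/2 = 6.5, so ω_d = ωₙ√(1−ζ²) = √(ωₙ² − (ζωₙ)²) = √(80 − 6.5²) = √37.75 ≈ 6.144 rad/s.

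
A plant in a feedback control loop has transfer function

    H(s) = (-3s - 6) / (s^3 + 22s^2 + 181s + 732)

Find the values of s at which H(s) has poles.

The poles are the roots of the denominator s^3 + 22s^2 + 181s + 732 = 0.
Trying s = -12: the polynomial evaluates to 0, so (s + 12) is a factor.
Dividing out leaves s^2 + 10s + 61 = 0.
The quadratic formula then gives s = -5 ± 6j.

s = -5 + 6j, -5 - 6j, -12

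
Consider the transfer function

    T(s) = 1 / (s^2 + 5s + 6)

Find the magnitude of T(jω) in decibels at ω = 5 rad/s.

|T(j5)|_dB ≈ -29.9 dB

Substitute s = j5: numerator = 1, denominator = -19 + j25.
|T(j5)| = |1| / |-19 + j25| = 1 / 31.401 ≈ 0.03185.
In decibels: 20·log₁₀(0.03185) ≈ -29.9 dB.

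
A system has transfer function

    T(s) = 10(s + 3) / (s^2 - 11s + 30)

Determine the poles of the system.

The poles are the roots of the denominator s^2 - 11s + 30 = 0.
Factoring: (s - 6)(s - 5) = 0, so s = 6 and s = 5.

s = 6, 5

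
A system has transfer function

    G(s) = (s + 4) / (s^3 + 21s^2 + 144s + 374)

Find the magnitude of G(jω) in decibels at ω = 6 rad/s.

|G(j6)|_dB ≈ -40.4 dB

Substitute s = j6: numerator = 4 + j6, denominator = -382 + j648.
|G(j6)| = |4 + j6| / |-382 + j648| = 7.2111 / 752.22 ≈ 0.009586.
In decibels: 20·log₁₀(0.009586) ≈ -40.4 dB.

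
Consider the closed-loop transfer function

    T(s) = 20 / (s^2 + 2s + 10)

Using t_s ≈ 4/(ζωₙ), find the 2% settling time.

Comparing s^2 + 2s + 10 to s^2 + 2ζωₙs + ωₙ²: ωₙ = √10 ≈ 3.162 rad/s and ζ = 2/(2·√10) ≈ 0.3162.
ζωₙ = 2/2 = 1, so t_s ≈ 4/(ζωₙ) = 4/1 = 4 s.

t_s ≈ 4 s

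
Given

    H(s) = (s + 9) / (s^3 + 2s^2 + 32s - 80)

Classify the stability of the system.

unstable

The denominator s^3 + 2s^2 + 32s - 80 factors as (s^2 + 4s + 40)(s - 2), giving poles at s = -2 + 6j, -2 - 6j, 2.
Since the pole(s) at s = 2 lie in the right half-plane, the system is unstable.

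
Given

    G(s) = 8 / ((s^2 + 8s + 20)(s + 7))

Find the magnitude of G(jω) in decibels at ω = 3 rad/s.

Substitute s = j3: numerator = 8, denominator = 5 + j201.
|G(j3)| = |8| / |5 + j201| = 8 / 201.06 ≈ 0.03979.
In decibels: 20·log₁₀(0.03979) ≈ -28.0 dB.

|G(j3)|_dB ≈ -28.0 dB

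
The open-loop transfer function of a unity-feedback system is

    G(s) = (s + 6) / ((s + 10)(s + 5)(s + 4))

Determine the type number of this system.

Type 0

The denominator has no factor of s at the origin — no free integrator — so this is a Type 0 system.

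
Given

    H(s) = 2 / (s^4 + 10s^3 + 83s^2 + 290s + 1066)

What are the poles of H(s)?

The poles are the roots of the denominator s^4 + 10s^3 + 83s^2 + 290s + 1066 = 0.
No real roots exist; factor into two real quadratics: (s^2 + 8s + 41)(s^2 + 2s + 26) = 0.
Each quadratic gives a conjugate pair via the quadratic formula.

s = -4 + 5j, -4 - 5j, -1 + 5j, -1 - 5j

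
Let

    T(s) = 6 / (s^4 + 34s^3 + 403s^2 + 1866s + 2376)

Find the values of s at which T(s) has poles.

The poles are the roots of the denominator s^4 + 34s^3 + 403s^2 + 1866s + 2376 = 0.
Trying s = -2: the polynomial evaluates to 0, so (s + 2) is a factor.
Dividing out leaves s^3 + 32s^2 + 339s + 1188 = 0.
This factors further as (s + 12)(s + 9)(s + 11) = 0.

s = -2, -12, -9, -11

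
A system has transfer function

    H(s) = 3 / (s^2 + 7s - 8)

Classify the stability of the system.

unstable

The denominator s^2 + 7s - 8 factors as (s + 8)(s - 1), giving poles at s = -8, 1.
Since the pole(s) at s = 1 lie in the right half-plane, the system is unstable.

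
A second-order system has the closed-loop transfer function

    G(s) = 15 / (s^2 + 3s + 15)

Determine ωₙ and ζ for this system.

ωₙ ≈ 3.873 rad/s, ζ ≈ 0.3873

Compare the denominator to the standard form s^2 + 2ζωₙs + ωₙ².
ωₙ² = 15, so ωₙ = √15 ≈ 3.873 rad/s.
2ζωₙ = 3, so ζ = 3/(2·√15) ≈ 0.3873.
With ζ = 0.3873 the response is underdamped.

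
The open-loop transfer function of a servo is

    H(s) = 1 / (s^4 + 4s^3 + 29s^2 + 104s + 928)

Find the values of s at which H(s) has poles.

s = 2 + 5j, 2 - 5j, -4 + 4j, -4 - 4j

The poles are the roots of the denominator s^4 + 4s^3 + 29s^2 + 104s + 928 = 0.
No real roots exist; factor into two real quadratics: (s^2 - 4s + 29)(s^2 + 8s + 32) = 0.
Each quadratic gives a conjugate pair via the quadratic formula.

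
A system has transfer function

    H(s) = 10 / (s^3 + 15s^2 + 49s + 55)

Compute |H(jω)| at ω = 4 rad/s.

Substitute s = j4: numerator = 10, denominator = -185 + j132.
|H(j4)| = |10| / |-185 + j132| = 10 / 227.26 ≈ 0.04400.

|H(j4)| ≈ 0.04400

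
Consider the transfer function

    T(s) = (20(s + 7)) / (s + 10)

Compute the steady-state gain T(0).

T(0) = 14

At s = 0 each factor (s + a) contributes a and each (s^2 + bs + c) contributes c.
T(0) = 20·(7) / ((10)) = 140/10 = 14.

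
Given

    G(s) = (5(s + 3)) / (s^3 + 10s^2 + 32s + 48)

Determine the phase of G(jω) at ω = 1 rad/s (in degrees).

At s = j1: numerator = 15 + j5, denominator = 38 + j31.
∠G = ∠num − ∠den = 18.435° − (39.207°) = -20.77°.

∠G(j1) ≈ -20.77°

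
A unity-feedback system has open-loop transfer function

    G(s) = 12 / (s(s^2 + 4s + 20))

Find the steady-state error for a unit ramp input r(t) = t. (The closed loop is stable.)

e_ss = 1.667

G(s) has one pole at the origin.
This is a Type 1 system. Kv = lim_{s→0} s·G(s) = 12/20 = 3/5.
e_ss = 1/Kv = 1/(3/5) = 5/3 ≈ 1.667.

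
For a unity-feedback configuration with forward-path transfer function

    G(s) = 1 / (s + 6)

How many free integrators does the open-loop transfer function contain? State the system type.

The denominator has no factor of s at the origin — no free integrator — so this is a Type 0 system.

Type 0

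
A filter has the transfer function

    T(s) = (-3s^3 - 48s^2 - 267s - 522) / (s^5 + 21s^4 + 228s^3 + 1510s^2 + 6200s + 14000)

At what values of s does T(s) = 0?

s = -5 ± 2j, -6

Set the numerator to zero: -3s^3 - 48s^2 - 267s - 522 = 0, i.e. -3·(s^3 + 16s^2 + 89s + 174) = 0.
Factoring: (s^2 + 10s + 29)(s + 6) = 0.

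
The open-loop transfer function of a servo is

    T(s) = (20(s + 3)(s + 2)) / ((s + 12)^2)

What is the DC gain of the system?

T(0) = 5/6 ≈ 0.8333

At s = 0 each factor (s + a) contributes a and each (s^2 + bs + c) contributes c.
T(0) = 20·(3) · (2) / ((12) · (12)) = 120/144 = 5/6.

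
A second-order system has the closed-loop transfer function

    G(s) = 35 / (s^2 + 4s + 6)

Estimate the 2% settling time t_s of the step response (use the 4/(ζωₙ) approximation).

t_s ≈ 2 s

Comparing s^2 + 4s + 6 to s^2 + 2ζωₙs + ωₙ²: ωₙ = √6 ≈ 2.449 rad/s and ζ = 4/(2·√6) ≈ 0.8165.
ζωₙ = 4/2 = 2, so t_s ≈ 4/(ζωₙ) = 4/2 = 2 s.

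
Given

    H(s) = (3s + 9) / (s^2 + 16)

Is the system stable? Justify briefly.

The denominator s^2 + 16 factors as (s^2 + 16), giving poles at s = 4j, -4j.
Since the simple pole(s) at s = ±4j lie on the jω-axis with none in the right half-plane, the system is marginally stable.

marginally stable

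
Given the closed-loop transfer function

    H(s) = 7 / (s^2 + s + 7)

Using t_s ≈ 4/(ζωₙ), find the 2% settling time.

t_s ≈ 8 s

Comparing s^2 + s + 7 to s^2 + 2ζωₙs + ωₙ²: ωₙ = √7 ≈ 2.646 rad/s and ζ = 1/(2·√7) ≈ 0.1890.
ζωₙ = 1/2 = 0.5, so t_s ≈ 4/(ζωₙ) = 4/0.5 = 8 s.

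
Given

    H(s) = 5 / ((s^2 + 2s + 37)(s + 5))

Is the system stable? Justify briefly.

stable

The poles can be read from the denominator factors: s = -1 ± 6j, -5.
Since all poles lie strictly in the left half-plane, the system is stable.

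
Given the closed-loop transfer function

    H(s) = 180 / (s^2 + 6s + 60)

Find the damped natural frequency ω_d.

ω_d ≈ 7.141 rad/s

Comparing s^2 + 6s + 60 to s^2 + 2ζωₙs + ωₙ²: ωₙ = √60 ≈ 7.746 rad/s and ζ = 6/(2·√60) ≈ 0.3873.
ζωₙ = 6/2 = 3, so ω_d = ωₙ√(1−ζ²) = √(ωₙ² − (ζωₙ)²) = √(60 − 3²) = √51 ≈ 7.141 rad/s.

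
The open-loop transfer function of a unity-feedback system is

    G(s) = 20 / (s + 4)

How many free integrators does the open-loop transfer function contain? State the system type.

The denominator has no factor of s at the origin — no free integrator — so this is a Type 0 system.

Type 0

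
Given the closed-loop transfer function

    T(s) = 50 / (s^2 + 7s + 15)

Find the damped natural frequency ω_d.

ω_d ≈ 1.658 rad/s

Comparing s^2 + 7s + 15 to s^2 + 2ζωₙs + ωₙ²: ωₙ = √15 ≈ 3.873 rad/s and ζ = 7/(2·√15) ≈ 0.9037.
ζωₙ = 7/2 = 3.5, so ω_d = ωₙ√(1−ζ²) = √(ωₙ² − (ζωₙ)²) = √(15 − 3.5²) = √2.75 ≈ 1.658 rad/s.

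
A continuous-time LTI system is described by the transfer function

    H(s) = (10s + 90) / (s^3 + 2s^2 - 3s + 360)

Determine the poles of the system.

s = 3 + 6j, 3 - 6j, -8

The poles are the roots of the denominator s^3 + 2s^2 - 3s + 360 = 0.
Trying s = -8: the polynomial evaluates to 0, so (s + 8) is a factor.
Dividing out leaves s^2 - 6s + 45 = 0.
The quadratic formula then gives s = 3 ± 6j.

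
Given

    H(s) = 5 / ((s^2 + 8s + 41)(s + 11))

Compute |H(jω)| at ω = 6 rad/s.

|H(j6)| ≈ 0.008269

Substitute s = j6: numerator = 5, denominator = -233 + j558.
|H(j6)| = |5| / |-233 + j558| = 5 / 604.69 ≈ 0.008269.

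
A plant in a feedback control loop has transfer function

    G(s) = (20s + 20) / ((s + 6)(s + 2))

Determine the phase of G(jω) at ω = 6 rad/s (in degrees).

∠G(j6) ≈ -36.03°

At s = j6: numerator = 20 + j120, denominator = -24 + j48.
∠G = ∠num − ∠den = 80.538° − (116.57°) = -36.03°.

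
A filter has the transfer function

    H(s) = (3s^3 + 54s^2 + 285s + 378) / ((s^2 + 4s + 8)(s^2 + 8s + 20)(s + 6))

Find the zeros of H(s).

Set the numerator to zero: 3s^3 + 54s^2 + 285s + 378 = 0, i.e. 3·(s^3 + 18s^2 + 95s + 126) = 0.
Factoring: (s + 7)(s + 2)(s + 9) = 0.

s = -7, -2, -9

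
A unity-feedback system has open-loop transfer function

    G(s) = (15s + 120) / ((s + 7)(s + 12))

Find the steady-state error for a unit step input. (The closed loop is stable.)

e_ss = 0.4118

G(s) has no poles at the origin.
This is a Type 0 system. Kp = lim_{s→0} G(s) = 120/84 = 10/7.
e_ss = 1/(1 + Kp) = 1/(1 + 10/7) = 7/17 ≈ 0.4118.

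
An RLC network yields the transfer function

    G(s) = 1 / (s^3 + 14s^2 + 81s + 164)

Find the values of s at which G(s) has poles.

The poles are the roots of the denominator s^3 + 14s^2 + 81s + 164 = 0.
Trying s = -4: the polynomial evaluates to 0, so (s + 4) is a factor.
Dividing out leaves s^2 + 10s + 41 = 0.
The quadratic formula then gives s = -5 ± 4j.

s = -5 ± 4j, -4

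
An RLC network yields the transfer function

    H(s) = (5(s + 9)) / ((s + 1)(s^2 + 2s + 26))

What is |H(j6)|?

Substitute s = j6: numerator = 45 + j30, denominator = -82 - j48.
|H(j6)| = |45 + j30| / |-82 - j48| = 54.083 / 95.016 ≈ 0.5692.

|H(j6)| ≈ 0.5692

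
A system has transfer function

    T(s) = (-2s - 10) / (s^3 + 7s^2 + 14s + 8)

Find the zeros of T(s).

Set the numerator to zero: -2s - 10 = 0, i.e. -2·(s + 5) = 0.
So s = -5.

s = -5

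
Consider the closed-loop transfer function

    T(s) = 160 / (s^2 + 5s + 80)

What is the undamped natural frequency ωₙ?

Compare the denominator to the standard form s^2 + 2ζωₙs + ωₙ².
ωₙ² = 80, so ωₙ = √80 ≈ 8.944 rad/s.

ωₙ ≈ 8.944 rad/s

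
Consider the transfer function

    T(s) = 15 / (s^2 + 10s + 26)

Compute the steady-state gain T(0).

T(0) = 15/26 ≈ 0.5769

Set s = 0: T(0) = (15) / (26) = 15/26.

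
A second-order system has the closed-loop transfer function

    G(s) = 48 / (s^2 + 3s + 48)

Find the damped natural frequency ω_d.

ω_d ≈ 6.764 rad/s

Comparing s^2 + 3s + 48 to s^2 + 2ζωₙs + ωₙ²: ωₙ = √48 ≈ 6.928 rad/s and ζ = 3/(2·√48) ≈ 0.2165.
ζωₙ = 3/2 = 1.5, so ω_d = ωₙ√(1−ζ²) = √(ωₙ² − (ζωₙ)²) = √(48 − 1.5²) = √45.75 ≈ 6.764 rad/s.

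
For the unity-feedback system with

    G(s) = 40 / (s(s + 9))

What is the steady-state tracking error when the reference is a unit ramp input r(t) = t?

e_ss = 0.2250

G(s) has one pole at the origin.
This is a Type 1 system. Kv = lim_{s→0} s·G(s) = 40/9.
e_ss = 1/Kv = 1/(40/9) = 9/40 ≈ 0.2250.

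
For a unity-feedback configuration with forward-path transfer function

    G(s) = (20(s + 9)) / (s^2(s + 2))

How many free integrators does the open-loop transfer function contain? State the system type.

Type 2

The denominator has 2 factors of s at the origin (free integrators), so this is a Type 2 system.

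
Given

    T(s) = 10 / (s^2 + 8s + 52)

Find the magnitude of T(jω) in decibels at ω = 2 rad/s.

Substitute s = j2: numerator = 10, denominator = 48 + j16.
|T(j2)| = |10| / |48 + j16| = 10 / 50.596 ≈ 0.1976.
In decibels: 20·log₁₀(0.1976) ≈ -14.1 dB.

|T(j2)|_dB ≈ -14.1 dB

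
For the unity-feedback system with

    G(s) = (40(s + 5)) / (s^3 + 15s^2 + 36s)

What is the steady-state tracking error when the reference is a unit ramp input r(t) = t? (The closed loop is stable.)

e_ss = 0.1800

G(s) has one pole at the origin.
This is a Type 1 system. Kv = lim_{s→0} s·G(s) = 200/36 = 50/9.
e_ss = 1/Kv = 1/(50/9) = 9/50 ≈ 0.1800.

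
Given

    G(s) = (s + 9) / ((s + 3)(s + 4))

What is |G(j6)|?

|G(j6)| ≈ 0.2236

Substitute s = j6: numerator = 9 + j6, denominator = -24 + j42.
|G(j6)| = |9 + j6| / |-24 + j42| = 10.817 / 48.374 ≈ 0.2236.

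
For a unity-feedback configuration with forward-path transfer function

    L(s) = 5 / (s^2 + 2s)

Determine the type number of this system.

Factor s from the denominator: s^2 + 2s = s·(s + 2).
There is 1 pole at the origin, so the system is Type 1.

Type 1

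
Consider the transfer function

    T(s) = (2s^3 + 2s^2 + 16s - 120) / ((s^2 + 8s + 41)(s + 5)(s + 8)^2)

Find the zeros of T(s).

s = -2 ± 4j, 3

Set the numerator to zero: 2s^3 + 2s^2 + 16s - 120 = 0, i.e. 2·(s^3 + s^2 + 8s - 60) = 0.
Factoring: (s^2 + 4s + 20)(s - 3) = 0.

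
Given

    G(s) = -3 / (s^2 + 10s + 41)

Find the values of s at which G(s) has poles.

s = -5 + 4j, -5 - 4j

The poles are the roots of the denominator s^2 + 10s + 41 = 0.
Using the quadratic formula: s = (-10 ± √(-64))/2 = -5 ± 4j.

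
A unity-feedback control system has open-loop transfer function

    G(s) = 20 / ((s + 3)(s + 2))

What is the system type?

Type 0

The denominator has no factor of s at the origin — no free integrator — so this is a Type 0 system.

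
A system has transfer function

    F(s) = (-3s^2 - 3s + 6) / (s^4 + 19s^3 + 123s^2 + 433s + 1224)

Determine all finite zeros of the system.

Set the numerator to zero: -3s^2 - 3s + 6 = 0, i.e. -3·(s^2 + s - 2) = 0.
Factoring: (s + 2)(s - 1) = 0.

s = -2, 1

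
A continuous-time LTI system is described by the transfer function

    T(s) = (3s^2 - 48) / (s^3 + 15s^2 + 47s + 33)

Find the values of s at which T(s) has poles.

s = -3, -11, -1

The poles are the roots of the denominator s^3 + 15s^2 + 47s + 33 = 0.
Trying s = -3: the polynomial evaluates to 0, so (s + 3) is a factor.
Dividing out leaves s^2 + 12s + 11 = 0.
Factoring the quadratic: (s + 11)(s + 1) = 0.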